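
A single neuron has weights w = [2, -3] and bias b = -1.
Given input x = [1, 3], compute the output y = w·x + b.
y = -8

y = (2)(1) + (-3)(3) + -1 = -8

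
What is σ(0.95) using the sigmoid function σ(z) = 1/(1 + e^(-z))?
0.7211

sigmoid(0.95) = 1/(1 + e^(-0.95)) = 1/(1 + 0.3867) = 0.7211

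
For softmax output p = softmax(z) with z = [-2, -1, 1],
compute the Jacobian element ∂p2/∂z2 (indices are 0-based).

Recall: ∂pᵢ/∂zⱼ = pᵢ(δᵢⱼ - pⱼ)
∂p2/∂z2 = 0.1318

p = softmax(z) = [0.04201, 0.1142, 0.8438]
p2 = 0.8438

∂p2/∂z2 = p2(1 - p2) = 0.8438 × (1 - 0.8438) = 0.1318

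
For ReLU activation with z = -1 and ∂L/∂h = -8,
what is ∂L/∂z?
∂L/∂z = 0

h = ReLU(-1) = 0
Since z < 0: ∂h/∂z = 0
∂L/∂z = ∂L/∂h · ∂h/∂z = -8 × 0 = 0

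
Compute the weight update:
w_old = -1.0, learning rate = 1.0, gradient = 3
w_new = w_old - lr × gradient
w_new = -4

w_new = w - η·∂L/∂w = -1.0 - 1.0×(3) = -1.0 - (3) = -4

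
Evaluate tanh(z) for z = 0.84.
0.6858

tanh(0.84) = (e^(0.84) - e^(-0.84))/(e^(0.84) + e^(-0.84)) = 0.6858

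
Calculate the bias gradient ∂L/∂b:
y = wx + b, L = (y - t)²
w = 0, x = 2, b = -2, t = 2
∂L/∂b = -8

y = wx + b = (0)(2) + -2 = -2
∂L/∂y = 2(y - t) = 2(-2 - 2) = -8
∂y/∂b = 1
∂L/∂b = ∂L/∂y · ∂y/∂b = -8 × 1 = -8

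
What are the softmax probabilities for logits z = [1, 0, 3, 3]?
p = [0.0619, 0.0228, 0.4576, 0.4576]

exp(z) = [2.718, 1, 20.09, 20.09]
Sum = 43.89
p = [0.0619, 0.0228, 0.4576, 0.4576]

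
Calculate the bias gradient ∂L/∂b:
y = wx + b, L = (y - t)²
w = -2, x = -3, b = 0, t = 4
∂L/∂b = 4

y = wx + b = (-2)(-3) + 0 = 6
∂L/∂y = 2(y - t) = 2(6 - 4) = 4
∂y/∂b = 1
∂L/∂b = ∂L/∂y · ∂y/∂b = 4 × 1 = 4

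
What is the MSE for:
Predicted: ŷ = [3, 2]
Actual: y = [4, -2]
MSE = 8.5

MSE = (1/2)((3-4)² + (2--2)²) = (1/2)(1 + 16) = 8.5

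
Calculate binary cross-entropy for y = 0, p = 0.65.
L = 1.05

L = -0·log(0.65) - 1·log(0.35) = -log(0.35) = 1.05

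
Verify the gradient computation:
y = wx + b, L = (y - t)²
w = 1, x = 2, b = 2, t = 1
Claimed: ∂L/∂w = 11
Incorrect

y = (1)(2) + 2 = 4
∂L/∂y = 2(y - t) = 2(4 - 1) = 6
∂y/∂w = x = 2
∂L/∂w = 6 × 2 = 12

Claimed value: 11
Incorrect: The correct gradient is 12.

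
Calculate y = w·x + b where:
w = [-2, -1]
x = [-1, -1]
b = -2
y = 1

y = (-2)(-1) + (-1)(-1) + -2 = 1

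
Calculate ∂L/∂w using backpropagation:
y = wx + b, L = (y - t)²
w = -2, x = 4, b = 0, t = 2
∂L/∂w = -80

y = wx + b = (-2)(4) + 0 = -8
∂L/∂y = 2(y - t) = 2(-8 - 2) = -20
∂y/∂w = x = 4
∂L/∂w = ∂L/∂y · ∂y/∂w = -20 × 4 = -80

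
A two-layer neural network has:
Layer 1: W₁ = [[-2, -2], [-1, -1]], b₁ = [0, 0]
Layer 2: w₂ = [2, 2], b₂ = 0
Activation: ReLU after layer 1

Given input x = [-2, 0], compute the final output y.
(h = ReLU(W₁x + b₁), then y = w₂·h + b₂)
y = 12

Layer 1 pre-activation: z₁ = [4, 2]
After ReLU: h = [4, 2]
Layer 2 output: y = 2×4 + 2×2 + 0 = 12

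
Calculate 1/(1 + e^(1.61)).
0.1666

sigmoid(-1.61) = 1/(1 + e^(1.61)) = 1/(1 + 5.003) = 0.1666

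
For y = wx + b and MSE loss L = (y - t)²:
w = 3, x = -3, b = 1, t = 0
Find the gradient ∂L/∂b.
∂L/∂b = -16

y = wx + b = (3)(-3) + 1 = -8
∂L/∂y = 2(y - t) = 2(-8 - 0) = -16
∂y/∂b = 1
∂L/∂b = ∂L/∂y · ∂y/∂b = -16 × 1 = -16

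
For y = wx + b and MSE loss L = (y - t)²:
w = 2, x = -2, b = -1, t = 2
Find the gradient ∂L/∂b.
∂L/∂b = -14

y = wx + b = (2)(-2) + -1 = -5
∂L/∂y = 2(y - t) = 2(-5 - 2) = -14
∂y/∂b = 1
∂L/∂b = ∂L/∂y · ∂y/∂b = -14 × 1 = -14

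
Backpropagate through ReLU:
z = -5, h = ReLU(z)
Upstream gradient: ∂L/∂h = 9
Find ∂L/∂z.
∂L/∂z = 0

h = ReLU(-5) = 0
Since z < 0: ∂h/∂z = 0
∂L/∂z = ∂L/∂h · ∂h/∂z = 9 × 0 = 0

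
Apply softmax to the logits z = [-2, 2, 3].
p = [0.0049, 0.2676, 0.7275]

exp(z) = [0.1353, 7.389, 20.09]
Sum = 27.61
p = [0.0049, 0.2676, 0.7275]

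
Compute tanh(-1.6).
-0.9217

tanh(-1.6) = (e^(-1.6) - e^(1.6))/(e^(-1.6) + e^(1.6)) = -0.9217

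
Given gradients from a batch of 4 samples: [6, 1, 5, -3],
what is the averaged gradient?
Average gradient = 2.25

Average = (1/4)(6 + 1 + 5 + -3) = 9/4 = 2.25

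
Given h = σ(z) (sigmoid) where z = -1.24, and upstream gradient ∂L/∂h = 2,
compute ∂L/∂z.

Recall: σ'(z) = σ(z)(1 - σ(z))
∂L/∂z = 0.3481

σ(-1.24) = 0.2244
σ'(-1.24) = σ(-1.24)(1 - σ(-1.24)) = 0.2244 × 0.7756 = 0.1741
∂L/∂z = ∂L/∂h · σ'(z) = 2 × 0.1741 = 0.3481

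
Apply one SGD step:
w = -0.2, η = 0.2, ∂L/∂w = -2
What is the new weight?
w_new = 0.2

w_new = w - η·∂L/∂w = -0.2 - 0.2×(-2) = -0.2 - (-0.4) = 0.2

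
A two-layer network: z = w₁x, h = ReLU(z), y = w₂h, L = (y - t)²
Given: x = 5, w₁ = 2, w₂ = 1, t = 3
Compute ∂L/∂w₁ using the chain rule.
∂L/∂w₁ = 70

Forward pass:
z = w₁x = 2×5 = 10
h = ReLU(10) = 10
y = w₂h = 1×10 = 10

Backward pass:
∂L/∂y = 2(y - t) = 2(10 - 3) = 14
∂y/∂h = w₂ = 1
∂h/∂z = 1 (ReLU derivative)
∂z/∂w₁ = x = 5

∂L/∂w₁ = 14 × 1 × 1 × 5 = 70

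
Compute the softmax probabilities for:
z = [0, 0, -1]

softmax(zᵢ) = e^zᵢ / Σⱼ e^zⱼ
p = [0.4223, 0.4223, 0.1554]

exp(z) = [1, 1, 0.3679]
Sum = 2.368
p = [0.4223, 0.4223, 0.1554]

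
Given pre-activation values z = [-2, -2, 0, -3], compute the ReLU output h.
h = [0, 0, 0, 0]

ReLU applied element-wise: max(0,-2)=0, max(0,-2)=0, max(0,0)=0, max(0,-3)=0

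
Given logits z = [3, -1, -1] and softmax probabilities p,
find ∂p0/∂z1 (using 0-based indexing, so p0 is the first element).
∂p0/∂z1 = -0.01704

p = softmax(z) = [0.9647, 0.01767, 0.01767]
p0 = 0.9647, p1 = 0.01767

∂p0/∂z1 = -p0 × p1 = -0.9647 × 0.01767 = -0.01704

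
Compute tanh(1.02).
0.7699

tanh(1.02) = (e^(1.02) - e^(-1.02))/(e^(1.02) + e^(-1.02)) = 0.7699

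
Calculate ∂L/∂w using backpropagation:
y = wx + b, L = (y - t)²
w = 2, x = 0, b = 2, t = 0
∂L/∂w = 0

y = wx + b = (2)(0) + 2 = 2
∂L/∂y = 2(y - t) = 2(2 - 0) = 4
∂y/∂w = x = 0
∂L/∂w = ∂L/∂y · ∂y/∂w = 4 × 0 = 0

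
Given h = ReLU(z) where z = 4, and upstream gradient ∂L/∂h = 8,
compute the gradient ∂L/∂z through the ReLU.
∂L/∂z = 8

h = ReLU(4) = 4
Since z > 0: ∂h/∂z = 1
∂L/∂z = ∂L/∂h · ∂h/∂z = 8 × 1 = 8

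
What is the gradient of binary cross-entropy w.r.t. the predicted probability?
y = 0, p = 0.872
∂L/∂p = 7.812

∂L/∂p = -y/p + (1-y)/(1-p) = 0 + 1/0.128 = 7.812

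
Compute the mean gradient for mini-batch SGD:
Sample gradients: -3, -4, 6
Average gradient = -0.3333

Average = (1/3)(-3 + -4 + 6) = -1/3 = -0.3333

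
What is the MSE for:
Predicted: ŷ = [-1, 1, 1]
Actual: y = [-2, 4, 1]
MSE = 3.333

MSE = (1/3)((-1--2)² + (1-4)² + (1-1)²) = (1/3)(1 + 9 + 0) = 3.333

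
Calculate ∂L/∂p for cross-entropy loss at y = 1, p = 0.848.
∂L/∂p = -1.179

∂L/∂p = -y/p + (1-y)/(1-p) = -1/0.848 + 0 = -1.179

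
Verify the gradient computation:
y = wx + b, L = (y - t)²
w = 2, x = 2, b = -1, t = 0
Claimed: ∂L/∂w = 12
Correct

y = (2)(2) + -1 = 3
∂L/∂y = 2(y - t) = 2(3 - 0) = 6
∂y/∂w = x = 2
∂L/∂w = 6 × 2 = 12

Claimed value: 12
Correct: The correct gradient is 12.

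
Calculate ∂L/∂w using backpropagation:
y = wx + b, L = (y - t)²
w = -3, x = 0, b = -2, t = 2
∂L/∂w = 0

y = wx + b = (-3)(0) + -2 = -2
∂L/∂y = 2(y - t) = 2(-2 - 2) = -8
∂y/∂w = x = 0
∂L/∂w = ∂L/∂y · ∂y/∂w = -8 × 0 = 0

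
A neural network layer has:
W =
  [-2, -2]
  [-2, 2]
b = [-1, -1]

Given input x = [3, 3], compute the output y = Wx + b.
y = [-13, -1]

Wx = [-2×3 + -2×3, -2×3 + 2×3]
   = [-12, 0]
y = Wx + b = [-12 + -1, 0 + -1] = [-13, -1]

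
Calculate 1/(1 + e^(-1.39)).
0.8006

sigmoid(1.39) = 1/(1 + e^(-1.39)) = 1/(1 + 0.2491) = 0.8006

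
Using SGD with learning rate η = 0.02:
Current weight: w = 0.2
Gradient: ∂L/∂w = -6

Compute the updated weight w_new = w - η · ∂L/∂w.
w_new = 0.32

w_new = w - η·∂L/∂w = 0.2 - 0.02×(-6) = 0.2 - (-0.12) = 0.32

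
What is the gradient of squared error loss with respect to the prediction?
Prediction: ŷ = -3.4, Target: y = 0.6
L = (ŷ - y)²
∂L/∂ŷ = -8.0

∂L/∂ŷ = 2(ŷ - y) = 2(-3.4 - 0.6) = 2(-4.0) = -8.0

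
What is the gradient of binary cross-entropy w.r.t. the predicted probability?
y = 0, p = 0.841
∂L/∂p = 6.289

∂L/∂p = -y/p + (1-y)/(1-p) = 0 + 1/0.159 = 6.289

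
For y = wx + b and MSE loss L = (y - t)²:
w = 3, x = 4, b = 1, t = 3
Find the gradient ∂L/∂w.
∂L/∂w = 80

y = wx + b = (3)(4) + 1 = 13
∂L/∂y = 2(y - t) = 2(13 - 3) = 20
∂y/∂w = x = 4
∂L/∂w = ∂L/∂y · ∂y/∂w = 20 × 4 = 80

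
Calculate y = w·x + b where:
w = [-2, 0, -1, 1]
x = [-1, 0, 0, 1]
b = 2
y = 5

y = (-2)(-1) + (0)(0) + (-1)(0) + (1)(1) + 2 = 5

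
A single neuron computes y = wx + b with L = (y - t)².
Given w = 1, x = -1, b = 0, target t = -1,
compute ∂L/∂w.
∂L/∂w = 0

y = wx + b = (1)(-1) + 0 = -1
∂L/∂y = 2(y - t) = 2(-1 - -1) = 0
∂y/∂w = x = -1
∂L/∂w = ∂L/∂y · ∂y/∂w = 0 × -1 = 0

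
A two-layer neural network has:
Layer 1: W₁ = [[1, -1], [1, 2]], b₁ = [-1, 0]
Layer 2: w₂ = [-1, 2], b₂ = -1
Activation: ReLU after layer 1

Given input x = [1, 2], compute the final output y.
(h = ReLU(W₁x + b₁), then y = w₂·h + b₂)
y = 9

Layer 1 pre-activation: z₁ = [-2, 5]
After ReLU: h = [0, 5]
Layer 2 output: y = -1×0 + 2×5 + -1 = 9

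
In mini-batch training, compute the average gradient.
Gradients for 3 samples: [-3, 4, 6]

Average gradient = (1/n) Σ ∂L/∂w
Average gradient = 2.333

Average = (1/3)(-3 + 4 + 6) = 7/3 = 2.333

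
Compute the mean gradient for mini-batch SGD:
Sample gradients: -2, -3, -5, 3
Average gradient = -1.75

Average = (1/4)(-2 + -3 + -5 + 3) = -7/4 = -1.75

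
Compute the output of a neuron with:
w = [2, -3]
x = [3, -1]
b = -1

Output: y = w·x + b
y = 8

y = (2)(3) + (-3)(-1) + -1 = 8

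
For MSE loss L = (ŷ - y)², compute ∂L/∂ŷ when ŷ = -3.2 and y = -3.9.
∂L/∂ŷ = 1.4

∂L/∂ŷ = 2(ŷ - y) = 2(-3.2 - -3.9) = 2(0.7) = 1.4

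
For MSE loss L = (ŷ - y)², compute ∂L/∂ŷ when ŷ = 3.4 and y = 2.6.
∂L/∂ŷ = 1.6

∂L/∂ŷ = 2(ŷ - y) = 2(3.4 - 2.6) = 2(0.8) = 1.6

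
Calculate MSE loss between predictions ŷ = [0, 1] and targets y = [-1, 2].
MSE = 1

MSE = (1/2)((0--1)² + (1-2)²) = (1/2)(1 + 1) = 1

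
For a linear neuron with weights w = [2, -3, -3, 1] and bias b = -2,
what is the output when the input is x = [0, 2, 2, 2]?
y = -12

y = (2)(0) + (-3)(2) + (-3)(2) + (1)(2) + -2 = -12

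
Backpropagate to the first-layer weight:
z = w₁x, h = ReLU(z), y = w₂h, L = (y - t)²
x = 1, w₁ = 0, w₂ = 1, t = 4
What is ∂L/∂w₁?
∂L/∂w₁ = 0

Forward pass:
z = w₁x = 0×1 = 0
h = ReLU(0) = 0
y = w₂h = 1×0 = 0

Backward pass:
∂L/∂y = 2(y - t) = 2(0 - 4) = -8
∂y/∂h = w₂ = 1
∂h/∂z = 0 (ReLU derivative)
∂z/∂w₁ = x = 1

∂L/∂w₁ = -8 × 1 × 0 × 1 = 0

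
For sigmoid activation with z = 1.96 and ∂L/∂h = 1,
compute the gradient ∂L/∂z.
∂L/∂z = 0.1082

σ(1.96) = 0.8765
σ'(1.96) = σ(1.96)(1 - σ(1.96)) = 0.8765 × 0.1235 = 0.1082
∂L/∂z = ∂L/∂h · σ'(z) = 1 × 0.1082 = 0.1082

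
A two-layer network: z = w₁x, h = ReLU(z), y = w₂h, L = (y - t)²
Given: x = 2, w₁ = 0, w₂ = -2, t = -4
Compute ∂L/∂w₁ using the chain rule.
∂L/∂w₁ = 0

Forward pass:
z = w₁x = 0×2 = 0
h = ReLU(0) = 0
y = w₂h = -2×0 = 0

Backward pass:
∂L/∂y = 2(y - t) = 2(0 - -4) = 8
∂y/∂h = w₂ = -2
∂h/∂z = 0 (ReLU derivative)
∂z/∂w₁ = x = 2

∂L/∂w₁ = 8 × -2 × 0 × 2 = 0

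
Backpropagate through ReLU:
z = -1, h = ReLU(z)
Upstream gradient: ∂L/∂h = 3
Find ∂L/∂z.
∂L/∂z = 0

h = ReLU(-1) = 0
Since z < 0: ∂h/∂z = 0
∂L/∂z = ∂L/∂h · ∂h/∂z = 3 × 0 = 0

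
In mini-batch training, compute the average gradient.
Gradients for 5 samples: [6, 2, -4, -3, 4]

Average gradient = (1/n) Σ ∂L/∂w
Average gradient = 1

Average = (1/5)(6 + 2 + -4 + -3 + 4) = 5/5 = 1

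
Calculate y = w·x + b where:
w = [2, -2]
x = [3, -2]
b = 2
y = 12

y = (2)(3) + (-2)(-2) + 2 = 12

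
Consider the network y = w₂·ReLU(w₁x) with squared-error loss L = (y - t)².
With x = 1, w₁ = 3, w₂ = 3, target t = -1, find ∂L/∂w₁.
∂L/∂w₁ = 60

Forward pass:
z = w₁x = 3×1 = 3
h = ReLU(3) = 3
y = w₂h = 3×3 = 9

Backward pass:
∂L/∂y = 2(y - t) = 2(9 - -1) = 20
∂y/∂h = w₂ = 3
∂h/∂z = 1 (ReLU derivative)
∂z/∂w₁ = x = 1

∂L/∂w₁ = 20 × 3 × 1 × 1 = 60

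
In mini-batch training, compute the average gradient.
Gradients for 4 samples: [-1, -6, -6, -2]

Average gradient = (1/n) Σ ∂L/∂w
Average gradient = -3.75

Average = (1/4)(-1 + -6 + -6 + -2) = -15/4 = -3.75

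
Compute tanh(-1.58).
-0.9186

tanh(-1.58) = (e^(-1.58) - e^(1.58))/(e^(-1.58) + e^(1.58)) = -0.9186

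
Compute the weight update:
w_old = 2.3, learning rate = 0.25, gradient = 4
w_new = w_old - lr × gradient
w_new = 1.3

w_new = w - η·∂L/∂w = 2.3 - 0.25×(4) = 2.3 - (1) = 1.3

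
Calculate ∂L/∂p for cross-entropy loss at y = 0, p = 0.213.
∂L/∂p = 1.271

∂L/∂p = -y/p + (1-y)/(1-p) = 0 + 1/0.787 = 1.271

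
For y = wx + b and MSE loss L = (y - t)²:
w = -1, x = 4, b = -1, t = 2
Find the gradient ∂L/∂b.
∂L/∂b = -14

y = wx + b = (-1)(4) + -1 = -5
∂L/∂y = 2(y - t) = 2(-5 - 2) = -14
∂y/∂b = 1
∂L/∂b = ∂L/∂y · ∂y/∂b = -14 × 1 = -14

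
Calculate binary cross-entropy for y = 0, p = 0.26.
L = 0.3011

L = -0·log(0.26) - 1·log(0.74) = -log(0.74) = 0.3011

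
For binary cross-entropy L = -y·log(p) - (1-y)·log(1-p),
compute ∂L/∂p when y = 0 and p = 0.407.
∂L/∂p = 1.686

∂L/∂p = -y/p + (1-y)/(1-p) = 0 + 1/0.593 = 1.686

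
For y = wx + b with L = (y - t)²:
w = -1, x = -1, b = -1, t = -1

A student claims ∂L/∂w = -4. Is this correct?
Incorrect

y = (-1)(-1) + -1 = 0
∂L/∂y = 2(y - t) = 2(0 - -1) = 2
∂y/∂w = x = -1
∂L/∂w = 2 × -1 = -2

Claimed value: -4
Incorrect: The correct gradient is -2.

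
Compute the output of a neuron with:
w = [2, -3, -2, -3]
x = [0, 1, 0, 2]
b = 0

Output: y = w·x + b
y = -9

y = (2)(0) + (-3)(1) + (-2)(0) + (-3)(2) + 0 = -9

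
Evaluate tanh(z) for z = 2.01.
0.9647

tanh(2.01) = (e^(2.01) - e^(-2.01))/(e^(2.01) + e^(-2.01)) = 0.9647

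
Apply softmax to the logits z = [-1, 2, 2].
p = [0.0243, 0.4879, 0.4879]

exp(z) = [0.3679, 7.389, 7.389]
Sum = 15.15
p = [0.0243, 0.4879, 0.4879]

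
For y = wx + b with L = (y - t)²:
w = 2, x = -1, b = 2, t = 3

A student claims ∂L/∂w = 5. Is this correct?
Incorrect

y = (2)(-1) + 2 = 0
∂L/∂y = 2(y - t) = 2(0 - 3) = -6
∂y/∂w = x = -1
∂L/∂w = -6 × -1 = 6

Claimed value: 5
Incorrect: The correct gradient is 6.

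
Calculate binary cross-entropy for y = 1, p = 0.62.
L = 0.478

L = -1·log(0.62) - 0·log(0.38) = -log(0.62) = 0.478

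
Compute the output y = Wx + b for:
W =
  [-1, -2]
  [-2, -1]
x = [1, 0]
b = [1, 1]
y = [0, -1]

Wx = [-1×1 + -2×0, -2×1 + -1×0]
   = [-1, -2]
y = Wx + b = [-1 + 1, -2 + 1] = [0, -1]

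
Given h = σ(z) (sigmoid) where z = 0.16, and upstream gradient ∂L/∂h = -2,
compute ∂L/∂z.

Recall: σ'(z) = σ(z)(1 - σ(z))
∂L/∂z = -0.4968

σ(0.16) = 0.5399
σ'(0.16) = σ(0.16)(1 - σ(0.16)) = 0.5399 × 0.4601 = 0.2484
∂L/∂z = ∂L/∂h · σ'(z) = -2 × 0.2484 = -0.4968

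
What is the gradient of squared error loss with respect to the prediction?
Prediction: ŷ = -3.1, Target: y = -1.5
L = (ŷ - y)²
∂L/∂ŷ = -3.2

∂L/∂ŷ = 2(ŷ - y) = 2(-3.1 - -1.5) = 2(-1.6) = -3.2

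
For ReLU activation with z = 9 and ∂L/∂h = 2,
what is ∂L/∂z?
∂L/∂z = 2

h = ReLU(9) = 9
Since z > 0: ∂h/∂z = 1
∂L/∂z = ∂L/∂h · ∂h/∂z = 2 × 1 = 2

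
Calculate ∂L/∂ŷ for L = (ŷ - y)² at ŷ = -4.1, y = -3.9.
∂L/∂ŷ = -0.4

∂L/∂ŷ = 2(ŷ - y) = 2(-4.1 - -3.9) = 2(-0.2) = -0.4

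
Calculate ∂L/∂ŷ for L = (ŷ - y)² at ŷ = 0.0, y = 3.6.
∂L/∂ŷ = -7.2

∂L/∂ŷ = 2(ŷ - y) = 2(0.0 - 3.6) = 2(-3.6) = -7.2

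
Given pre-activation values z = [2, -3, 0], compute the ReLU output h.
h = [2, 0, 0]

ReLU applied element-wise: max(0,2)=2, max(0,-3)=0, max(0,0)=0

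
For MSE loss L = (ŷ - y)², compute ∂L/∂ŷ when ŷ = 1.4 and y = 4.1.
∂L/∂ŷ = -5.4

∂L/∂ŷ = 2(ŷ - y) = 2(1.4 - 4.1) = 2(-2.7) = -5.4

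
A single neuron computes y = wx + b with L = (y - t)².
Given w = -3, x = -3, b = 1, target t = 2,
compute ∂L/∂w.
∂L/∂w = -48

y = wx + b = (-3)(-3) + 1 = 10
∂L/∂y = 2(y - t) = 2(10 - 2) = 16
∂y/∂w = x = -3
∂L/∂w = ∂L/∂y · ∂y/∂w = 16 × -3 = -48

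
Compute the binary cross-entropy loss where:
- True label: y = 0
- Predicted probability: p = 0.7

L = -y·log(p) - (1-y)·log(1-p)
L = 1.204

L = -0·log(0.7) - 1·log(0.3) = -log(0.3) = 1.204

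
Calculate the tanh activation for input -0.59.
-0.5299

tanh(-0.59) = (e^(-0.59) - e^(0.59))/(e^(-0.59) + e^(0.59)) = -0.5299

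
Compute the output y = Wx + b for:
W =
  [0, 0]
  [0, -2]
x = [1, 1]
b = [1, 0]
y = [1, -2]

Wx = [0×1 + 0×1, 0×1 + -2×1]
   = [0, -2]
y = Wx + b = [0 + 1, -2 + 0] = [1, -2]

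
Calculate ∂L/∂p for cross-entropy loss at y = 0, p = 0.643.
∂L/∂p = 2.801

∂L/∂p = -y/p + (1-y)/(1-p) = 0 + 1/0.357 = 2.801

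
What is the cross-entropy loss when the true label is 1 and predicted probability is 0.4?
L = 0.9163

L = -1·log(0.4) - 0·log(0.6) = -log(0.4) = 0.9163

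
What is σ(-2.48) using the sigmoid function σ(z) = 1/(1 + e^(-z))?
0.07727

sigmoid(-2.48) = 1/(1 + e^(2.48)) = 1/(1 + 11.94) = 0.07727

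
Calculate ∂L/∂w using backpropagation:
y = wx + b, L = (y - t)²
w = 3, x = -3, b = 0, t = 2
∂L/∂w = 66

y = wx + b = (3)(-3) + 0 = -9
∂L/∂y = 2(y - t) = 2(-9 - 2) = -22
∂y/∂w = x = -3
∂L/∂w = ∂L/∂y · ∂y/∂w = -22 × -3 = 66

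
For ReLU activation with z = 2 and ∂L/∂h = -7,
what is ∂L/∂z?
∂L/∂z = -7

h = ReLU(2) = 2
Since z > 0: ∂h/∂z = 1
∂L/∂z = ∂L/∂h · ∂h/∂z = -7 × 1 = -7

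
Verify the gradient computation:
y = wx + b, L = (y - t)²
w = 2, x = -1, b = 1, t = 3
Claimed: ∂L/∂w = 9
Incorrect

y = (2)(-1) + 1 = -1
∂L/∂y = 2(y - t) = 2(-1 - 3) = -8
∂y/∂w = x = -1
∂L/∂w = -8 × -1 = 8

Claimed value: 9
Incorrect: The correct gradient is 8.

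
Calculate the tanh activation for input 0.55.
0.5005

tanh(0.55) = (e^(0.55) - e^(-0.55))/(e^(0.55) + e^(-0.55)) = 0.5005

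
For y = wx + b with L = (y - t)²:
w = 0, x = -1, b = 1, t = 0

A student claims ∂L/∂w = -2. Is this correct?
Correct

y = (0)(-1) + 1 = 1
∂L/∂y = 2(y - t) = 2(1 - 0) = 2
∂y/∂w = x = -1
∂L/∂w = 2 × -1 = -2

Claimed value: -2
Correct: The correct gradient is -2.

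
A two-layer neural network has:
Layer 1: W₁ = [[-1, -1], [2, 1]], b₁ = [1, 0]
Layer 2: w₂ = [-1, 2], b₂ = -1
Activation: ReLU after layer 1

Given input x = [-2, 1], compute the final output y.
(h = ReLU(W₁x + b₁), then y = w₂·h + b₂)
y = -3

Layer 1 pre-activation: z₁ = [2, -3]
After ReLU: h = [2, 0]
Layer 2 output: y = -1×2 + 2×0 + -1 = -3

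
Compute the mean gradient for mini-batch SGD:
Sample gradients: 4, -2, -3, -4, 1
Average gradient = -0.8

Average = (1/5)(4 + -2 + -3 + -4 + 1) = -4/5 = -0.8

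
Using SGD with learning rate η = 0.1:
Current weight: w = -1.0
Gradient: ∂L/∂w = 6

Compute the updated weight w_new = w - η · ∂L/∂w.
w_new = -1.6

w_new = w - η·∂L/∂w = -1.0 - 0.1×(6) = -1.0 - (0.6) = -1.6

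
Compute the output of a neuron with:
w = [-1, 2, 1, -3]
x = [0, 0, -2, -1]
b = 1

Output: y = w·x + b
y = 2

y = (-1)(0) + (2)(0) + (1)(-2) + (-3)(-1) + 1 = 2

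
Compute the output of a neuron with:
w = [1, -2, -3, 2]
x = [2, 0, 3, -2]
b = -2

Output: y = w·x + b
y = -13

y = (1)(2) + (-2)(0) + (-3)(3) + (2)(-2) + -2 = -13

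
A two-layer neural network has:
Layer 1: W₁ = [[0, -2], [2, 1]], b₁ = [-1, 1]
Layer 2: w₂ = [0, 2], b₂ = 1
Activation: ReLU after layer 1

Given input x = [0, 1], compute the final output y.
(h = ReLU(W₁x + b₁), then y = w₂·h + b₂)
y = 5

Layer 1 pre-activation: z₁ = [-3, 2]
After ReLU: h = [0, 2]
Layer 2 output: y = 0×0 + 2×2 + 1 = 5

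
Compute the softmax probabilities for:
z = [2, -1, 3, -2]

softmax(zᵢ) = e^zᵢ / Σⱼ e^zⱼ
p = [0.2641, 0.0131, 0.7179, 0.0048]

exp(z) = [7.389, 0.3679, 20.09, 0.1353]
Sum = 27.98
p = [0.2641, 0.0131, 0.7179, 0.0048]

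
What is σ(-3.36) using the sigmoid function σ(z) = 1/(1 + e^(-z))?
0.03357

sigmoid(-3.36) = 1/(1 + e^(3.36)) = 1/(1 + 28.79) = 0.03357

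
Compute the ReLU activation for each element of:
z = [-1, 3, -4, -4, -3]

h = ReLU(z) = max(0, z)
h = [0, 3, 0, 0, 0]

ReLU applied element-wise: max(0,-1)=0, max(0,3)=3, max(0,-4)=0, max(0,-4)=0, max(0,-3)=0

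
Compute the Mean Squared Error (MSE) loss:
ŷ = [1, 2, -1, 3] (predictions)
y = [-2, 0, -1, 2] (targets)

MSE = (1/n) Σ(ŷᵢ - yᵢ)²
MSE = 3.5

MSE = (1/4)((1--2)² + (2-0)² + (-1--1)² + (3-2)²) = (1/4)(9 + 4 + 0 + 1) = 3.5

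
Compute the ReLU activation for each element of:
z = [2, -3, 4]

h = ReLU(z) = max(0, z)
h = [2, 0, 4]

ReLU applied element-wise: max(0,2)=2, max(0,-3)=0, max(0,4)=4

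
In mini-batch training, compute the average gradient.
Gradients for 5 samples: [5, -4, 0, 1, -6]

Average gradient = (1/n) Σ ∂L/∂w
Average gradient = -0.8

Average = (1/5)(5 + -4 + 0 + 1 + -6) = -4/5 = -0.8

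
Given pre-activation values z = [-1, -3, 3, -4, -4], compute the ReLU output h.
h = [0, 0, 3, 0, 0]

ReLU applied element-wise: max(0,-1)=0, max(0,-3)=0, max(0,3)=3, max(0,-4)=0, max(0,-4)=0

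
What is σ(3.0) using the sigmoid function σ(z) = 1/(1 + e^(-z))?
0.9526

sigmoid(3.0) = 1/(1 + e^(-3.0)) = 1/(1 + 0.04979) = 0.9526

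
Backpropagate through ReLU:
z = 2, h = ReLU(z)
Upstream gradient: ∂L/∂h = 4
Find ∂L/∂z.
∂L/∂z = 4

h = ReLU(2) = 2
Since z > 0: ∂h/∂z = 1
∂L/∂z = ∂L/∂h · ∂h/∂z = 4 × 1 = 4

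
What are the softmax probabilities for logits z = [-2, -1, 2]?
p = [0.0171, 0.0466, 0.9362]

exp(z) = [0.1353, 0.3679, 7.389]
Sum = 7.892
p = [0.0171, 0.0466, 0.9362]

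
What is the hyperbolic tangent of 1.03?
0.7739

tanh(1.03) = (e^(1.03) - e^(-1.03))/(e^(1.03) + e^(-1.03)) = 0.7739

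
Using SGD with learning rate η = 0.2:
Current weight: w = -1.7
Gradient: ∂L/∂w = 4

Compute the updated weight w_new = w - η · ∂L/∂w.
w_new = -2.5

w_new = w - η·∂L/∂w = -1.7 - 0.2×(4) = -1.7 - (0.8) = -2.5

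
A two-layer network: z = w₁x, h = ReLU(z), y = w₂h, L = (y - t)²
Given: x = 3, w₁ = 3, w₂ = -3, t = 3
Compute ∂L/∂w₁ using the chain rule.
∂L/∂w₁ = 540

Forward pass:
z = w₁x = 3×3 = 9
h = ReLU(9) = 9
y = w₂h = -3×9 = -27

Backward pass:
∂L/∂y = 2(y - t) = 2(-27 - 3) = -60
∂y/∂h = w₂ = -3
∂h/∂z = 1 (ReLU derivative)
∂z/∂w₁ = x = 3

∂L/∂w₁ = -60 × -3 × 1 × 3 = 540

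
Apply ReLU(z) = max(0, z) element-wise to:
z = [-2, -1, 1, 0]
h = [0, 0, 1, 0]

ReLU applied element-wise: max(0,-2)=0, max(0,-1)=0, max(0,1)=1, max(0,0)=0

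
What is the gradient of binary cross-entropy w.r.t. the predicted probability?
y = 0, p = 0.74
∂L/∂p = 3.846

∂L/∂p = -y/p + (1-y)/(1-p) = 0 + 1/0.26 = 3.846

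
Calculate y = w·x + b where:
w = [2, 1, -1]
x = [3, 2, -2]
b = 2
y = 12

y = (2)(3) + (1)(2) + (-1)(-2) + 2 = 12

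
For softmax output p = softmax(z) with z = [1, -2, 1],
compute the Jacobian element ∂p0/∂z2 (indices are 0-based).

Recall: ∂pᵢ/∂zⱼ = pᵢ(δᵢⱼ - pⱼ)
∂p0/∂z2 = -0.238

p = softmax(z) = [0.4879, 0.02429, 0.4879]
p0 = 0.4879, p2 = 0.4879

∂p0/∂z2 = -p0 × p2 = -0.4879 × 0.4879 = -0.238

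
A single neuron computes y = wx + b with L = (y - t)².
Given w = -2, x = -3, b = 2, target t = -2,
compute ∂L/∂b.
∂L/∂b = 20

y = wx + b = (-2)(-3) + 2 = 8
∂L/∂y = 2(y - t) = 2(8 - -2) = 20
∂y/∂b = 1
∂L/∂b = ∂L/∂y · ∂y/∂b = 20 × 1 = 20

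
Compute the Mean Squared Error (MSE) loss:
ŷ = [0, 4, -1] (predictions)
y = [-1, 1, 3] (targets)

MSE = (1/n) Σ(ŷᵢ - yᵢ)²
MSE = 8.667

MSE = (1/3)((0--1)² + (4-1)² + (-1-3)²) = (1/3)(1 + 9 + 16) = 8.667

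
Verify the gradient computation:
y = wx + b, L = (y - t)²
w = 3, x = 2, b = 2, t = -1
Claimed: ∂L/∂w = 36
Correct

y = (3)(2) + 2 = 8
∂L/∂y = 2(y - t) = 2(8 - -1) = 18
∂y/∂w = x = 2
∂L/∂w = 18 × 2 = 36

Claimed value: 36
Correct: The correct gradient is 36.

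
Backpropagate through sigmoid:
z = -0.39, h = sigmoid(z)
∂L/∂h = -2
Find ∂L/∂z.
∂L/∂z = -0.4815

σ(-0.39) = 0.4037
σ'(-0.39) = σ(-0.39)(1 - σ(-0.39)) = 0.4037 × 0.5963 = 0.2407
∂L/∂z = ∂L/∂h · σ'(z) = -2 × 0.2407 = -0.4815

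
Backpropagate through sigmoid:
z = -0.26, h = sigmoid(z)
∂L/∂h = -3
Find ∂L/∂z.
∂L/∂z = -0.7375

σ(-0.26) = 0.4354
σ'(-0.26) = σ(-0.26)(1 - σ(-0.26)) = 0.4354 × 0.5646 = 0.2458
∂L/∂z = ∂L/∂h · σ'(z) = -3 × 0.2458 = -0.7375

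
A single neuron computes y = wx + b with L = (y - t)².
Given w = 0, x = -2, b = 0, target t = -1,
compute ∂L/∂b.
∂L/∂b = 2

y = wx + b = (0)(-2) + 0 = 0
∂L/∂y = 2(y - t) = 2(0 - -1) = 2
∂y/∂b = 1
∂L/∂b = ∂L/∂y · ∂y/∂b = 2 × 1 = 2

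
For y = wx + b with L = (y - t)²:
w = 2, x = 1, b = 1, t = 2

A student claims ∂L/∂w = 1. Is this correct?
Incorrect

y = (2)(1) + 1 = 3
∂L/∂y = 2(y - t) = 2(3 - 2) = 2
∂y/∂w = x = 1
∂L/∂w = 2 × 1 = 2

Claimed value: 1
Incorrect: The correct gradient is 2.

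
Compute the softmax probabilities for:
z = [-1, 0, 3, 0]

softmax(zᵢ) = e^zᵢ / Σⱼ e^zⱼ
p = [0.0164, 0.0445, 0.8945, 0.0445]

exp(z) = [0.3679, 1, 20.09, 1]
Sum = 22.45
p = [0.0164, 0.0445, 0.8945, 0.0445]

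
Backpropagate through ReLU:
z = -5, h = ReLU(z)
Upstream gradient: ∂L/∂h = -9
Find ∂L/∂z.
∂L/∂z = 0

h = ReLU(-5) = 0
Since z < 0: ∂h/∂z = 0
∂L/∂z = ∂L/∂h · ∂h/∂z = -9 × 0 = 0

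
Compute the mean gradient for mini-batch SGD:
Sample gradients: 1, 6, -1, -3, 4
Average gradient = 1.4

Average = (1/5)(1 + 6 + -1 + -3 + 4) = 7/5 = 1.4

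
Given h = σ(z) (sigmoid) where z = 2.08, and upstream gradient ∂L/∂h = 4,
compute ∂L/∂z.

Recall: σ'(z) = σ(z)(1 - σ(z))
∂L/∂z = 0.3949

σ(2.08) = 0.8889
σ'(2.08) = σ(2.08)(1 - σ(2.08)) = 0.8889 × 0.1111 = 0.09872
∂L/∂z = ∂L/∂h · σ'(z) = 4 × 0.09872 = 0.3949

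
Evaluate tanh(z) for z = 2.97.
0.9947

tanh(2.97) = (e^(2.97) - e^(-2.97))/(e^(2.97) + e^(-2.97)) = 0.9947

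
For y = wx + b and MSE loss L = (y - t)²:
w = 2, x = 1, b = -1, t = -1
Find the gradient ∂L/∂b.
∂L/∂b = 4

y = wx + b = (2)(1) + -1 = 1
∂L/∂y = 2(y - t) = 2(1 - -1) = 4
∂y/∂b = 1
∂L/∂b = ∂L/∂y · ∂y/∂b = 4 × 1 = 4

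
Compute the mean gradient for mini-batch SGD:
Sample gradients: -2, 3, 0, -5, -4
Average gradient = -1.6

Average = (1/5)(-2 + 3 + 0 + -5 + -4) = -8/5 = -1.6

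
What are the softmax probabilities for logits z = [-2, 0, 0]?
p = [0.0634, 0.4683, 0.4683]

exp(z) = [0.1353, 1, 1]
Sum = 2.135
p = [0.0634, 0.4683, 0.4683]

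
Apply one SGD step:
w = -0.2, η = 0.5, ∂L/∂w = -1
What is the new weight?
w_new = 0.3

w_new = w - η·∂L/∂w = -0.2 - 0.5×(-1) = -0.2 - (-0.5) = 0.3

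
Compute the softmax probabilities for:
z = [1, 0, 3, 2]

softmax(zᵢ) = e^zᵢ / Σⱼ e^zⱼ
p = [0.0871, 0.0321, 0.6439, 0.2369]

exp(z) = [2.718, 1, 20.09, 7.389]
Sum = 31.19
p = [0.0871, 0.0321, 0.6439, 0.2369]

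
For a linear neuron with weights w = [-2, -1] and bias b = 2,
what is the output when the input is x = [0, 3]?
y = -1

y = (-2)(0) + (-1)(3) + 2 = -1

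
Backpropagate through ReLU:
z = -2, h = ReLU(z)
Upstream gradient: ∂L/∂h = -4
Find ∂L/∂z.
∂L/∂z = 0

h = ReLU(-2) = 0
Since z < 0: ∂h/∂z = 0
∂L/∂z = ∂L/∂h · ∂h/∂z = -4 × 0 = 0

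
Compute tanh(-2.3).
-0.9801

tanh(-2.3) = (e^(-2.3) - e^(2.3))/(e^(-2.3) + e^(2.3)) = -0.9801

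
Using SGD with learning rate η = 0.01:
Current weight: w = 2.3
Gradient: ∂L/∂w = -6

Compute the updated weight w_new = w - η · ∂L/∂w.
w_new = 2.36

w_new = w - η·∂L/∂w = 2.3 - 0.01×(-6) = 2.3 - (-0.06) = 2.36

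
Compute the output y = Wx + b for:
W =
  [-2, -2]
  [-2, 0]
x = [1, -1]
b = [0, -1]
y = [0, -3]

Wx = [-2×1 + -2×-1, -2×1 + 0×-1]
   = [0, -2]
y = Wx + b = [0 + 0, -2 + -1] = [0, -3]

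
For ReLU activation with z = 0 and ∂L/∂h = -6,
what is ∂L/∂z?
∂L/∂z = 0

h = ReLU(0) = 0
At z = 0: ∂h/∂z = 0 (by convention)
∂L/∂z = ∂L/∂h · ∂h/∂z = -6 × 0 = 0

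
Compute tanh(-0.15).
-0.1489

tanh(-0.15) = (e^(-0.15) - e^(0.15))/(e^(-0.15) + e^(0.15)) = -0.1489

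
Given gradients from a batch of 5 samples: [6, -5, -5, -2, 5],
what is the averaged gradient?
Average gradient = -0.2

Average = (1/5)(6 + -5 + -5 + -2 + 5) = -1/5 = -0.2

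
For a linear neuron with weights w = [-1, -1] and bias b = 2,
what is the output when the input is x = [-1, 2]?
y = 1

y = (-1)(-1) + (-1)(2) + 2 = 1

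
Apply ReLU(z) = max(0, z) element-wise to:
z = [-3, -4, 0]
h = [0, 0, 0]

ReLU applied element-wise: max(0,-3)=0, max(0,-4)=0, max(0,0)=0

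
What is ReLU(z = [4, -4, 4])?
h = [4, 0, 4]

ReLU applied element-wise: max(0,4)=4, max(0,-4)=0, max(0,4)=4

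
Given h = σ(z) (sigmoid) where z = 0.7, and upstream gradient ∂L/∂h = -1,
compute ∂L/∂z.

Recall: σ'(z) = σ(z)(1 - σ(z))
∂L/∂z = -0.2217

σ(0.7) = 0.6682
σ'(0.7) = σ(0.7)(1 - σ(0.7)) = 0.6682 × 0.3318 = 0.2217
∂L/∂z = ∂L/∂h · σ'(z) = -1 × 0.2217 = -0.2217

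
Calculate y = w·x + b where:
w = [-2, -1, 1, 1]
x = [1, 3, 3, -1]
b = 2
y = -1

y = (-2)(1) + (-1)(3) + (1)(3) + (1)(-1) + 2 = -1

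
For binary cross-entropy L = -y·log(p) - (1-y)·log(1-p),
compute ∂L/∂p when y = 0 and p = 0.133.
∂L/∂p = 1.153

∂L/∂p = -y/p + (1-y)/(1-p) = 0 + 1/0.867 = 1.153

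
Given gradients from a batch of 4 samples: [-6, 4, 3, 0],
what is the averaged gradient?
Average gradient = 0.25

Average = (1/4)(-6 + 4 + 3 + 0) = 1/4 = 0.25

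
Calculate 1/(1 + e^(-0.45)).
0.6106

sigmoid(0.45) = 1/(1 + e^(-0.45)) = 1/(1 + 0.6376) = 0.6106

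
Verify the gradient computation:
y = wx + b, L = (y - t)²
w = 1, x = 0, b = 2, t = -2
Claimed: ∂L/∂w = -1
Incorrect

y = (1)(0) + 2 = 2
∂L/∂y = 2(y - t) = 2(2 - -2) = 8
∂y/∂w = x = 0
∂L/∂w = 8 × 0 = 0

Claimed value: -1
Incorrect: The correct gradient is 0.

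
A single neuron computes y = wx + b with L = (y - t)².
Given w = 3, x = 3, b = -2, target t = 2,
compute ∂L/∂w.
∂L/∂w = 30

y = wx + b = (3)(3) + -2 = 7
∂L/∂y = 2(y - t) = 2(7 - 2) = 10
∂y/∂w = x = 3
∂L/∂w = ∂L/∂y · ∂y/∂w = 10 × 3 = 30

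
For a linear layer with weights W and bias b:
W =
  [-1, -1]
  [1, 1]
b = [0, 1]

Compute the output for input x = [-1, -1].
y = [2, -1]

Wx = [-1×-1 + -1×-1, 1×-1 + 1×-1]
   = [2, -2]
y = Wx + b = [2 + 0, -2 + 1] = [2, -1]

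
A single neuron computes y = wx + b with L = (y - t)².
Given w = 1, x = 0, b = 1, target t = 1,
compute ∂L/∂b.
∂L/∂b = 0

y = wx + b = (1)(0) + 1 = 1
∂L/∂y = 2(y - t) = 2(1 - 1) = 0
∂y/∂b = 1
∂L/∂b = ∂L/∂y · ∂y/∂b = 0 × 1 = 0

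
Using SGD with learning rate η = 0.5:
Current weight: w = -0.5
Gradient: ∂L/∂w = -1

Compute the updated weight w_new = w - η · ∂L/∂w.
w_new = 0

w_new = w - η·∂L/∂w = -0.5 - 0.5×(-1) = -0.5 - (-0.5) = 0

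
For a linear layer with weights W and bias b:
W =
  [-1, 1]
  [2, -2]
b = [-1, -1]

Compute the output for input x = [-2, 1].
y = [2, -7]

Wx = [-1×-2 + 1×1, 2×-2 + -2×1]
   = [3, -6]
y = Wx + b = [3 + -1, -6 + -1] = [2, -7]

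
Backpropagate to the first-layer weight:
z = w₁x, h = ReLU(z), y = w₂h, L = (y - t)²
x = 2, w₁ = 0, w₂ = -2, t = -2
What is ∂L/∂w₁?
∂L/∂w₁ = 0

Forward pass:
z = w₁x = 0×2 = 0
h = ReLU(0) = 0
y = w₂h = -2×0 = 0

Backward pass:
∂L/∂y = 2(y - t) = 2(0 - -2) = 4
∂y/∂h = w₂ = -2
∂h/∂z = 0 (ReLU derivative)
∂z/∂w₁ = x = 2

∂L/∂w₁ = 4 × -2 × 0 × 2 = 0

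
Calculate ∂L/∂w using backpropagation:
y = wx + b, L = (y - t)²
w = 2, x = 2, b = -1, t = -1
∂L/∂w = 16

y = wx + b = (2)(2) + -1 = 3
∂L/∂y = 2(y - t) = 2(3 - -1) = 8
∂y/∂w = x = 2
∂L/∂w = ∂L/∂y · ∂y/∂w = 8 × 2 = 16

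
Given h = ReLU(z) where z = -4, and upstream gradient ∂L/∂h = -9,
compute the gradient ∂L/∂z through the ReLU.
∂L/∂z = 0

h = ReLU(-4) = 0
Since z < 0: ∂h/∂z = 0
∂L/∂z = ∂L/∂h · ∂h/∂z = -9 × 0 = 0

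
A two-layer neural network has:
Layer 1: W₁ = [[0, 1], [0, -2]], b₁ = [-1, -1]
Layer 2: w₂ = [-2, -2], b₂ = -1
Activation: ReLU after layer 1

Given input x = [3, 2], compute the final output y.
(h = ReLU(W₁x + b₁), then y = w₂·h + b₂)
y = -3

Layer 1 pre-activation: z₁ = [1, -5]
After ReLU: h = [1, 0]
Layer 2 output: y = -2×1 + -2×0 + -1 = -3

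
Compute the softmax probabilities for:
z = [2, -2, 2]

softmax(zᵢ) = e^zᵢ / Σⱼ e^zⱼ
p = [0.4955, 0.0091, 0.4955]

exp(z) = [7.389, 0.1353, 7.389]
Sum = 14.91
p = [0.4955, 0.0091, 0.4955]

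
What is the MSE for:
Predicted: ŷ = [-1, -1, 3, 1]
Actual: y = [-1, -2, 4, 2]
MSE = 0.75

MSE = (1/4)((-1--1)² + (-1--2)² + (3-4)² + (1-2)²) = (1/4)(0 + 1 + 1 + 1) = 0.75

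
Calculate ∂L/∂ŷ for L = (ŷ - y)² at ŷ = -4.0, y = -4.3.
∂L/∂ŷ = 0.6

∂L/∂ŷ = 2(ŷ - y) = 2(-4.0 - -4.3) = 2(0.3) = 0.6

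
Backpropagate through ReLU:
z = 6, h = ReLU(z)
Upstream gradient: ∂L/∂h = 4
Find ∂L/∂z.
∂L/∂z = 4

h = ReLU(6) = 6
Since z > 0: ∂h/∂z = 1
∂L/∂z = ∂L/∂h · ∂h/∂z = 4 × 1 = 4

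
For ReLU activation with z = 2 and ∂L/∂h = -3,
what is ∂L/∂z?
∂L/∂z = -3

h = ReLU(2) = 2
Since z > 0: ∂h/∂z = 1
∂L/∂z = ∂L/∂h · ∂h/∂z = -3 × 1 = -3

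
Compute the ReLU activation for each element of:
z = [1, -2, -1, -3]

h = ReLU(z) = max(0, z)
h = [1, 0, 0, 0]

ReLU applied element-wise: max(0,1)=1, max(0,-2)=0, max(0,-1)=0, max(0,-3)=0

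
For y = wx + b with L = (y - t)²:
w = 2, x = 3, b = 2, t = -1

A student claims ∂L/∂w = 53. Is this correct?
Incorrect

y = (2)(3) + 2 = 8
∂L/∂y = 2(y - t) = 2(8 - -1) = 18
∂y/∂w = x = 3
∂L/∂w = 18 × 3 = 54

Claimed value: 53
Incorrect: The correct gradient is 54.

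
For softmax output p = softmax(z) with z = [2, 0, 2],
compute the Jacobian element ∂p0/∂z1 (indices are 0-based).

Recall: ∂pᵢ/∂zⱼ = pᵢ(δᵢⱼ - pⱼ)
∂p0/∂z1 = -0.02968

p = softmax(z) = [0.4683, 0.06338, 0.4683]
p0 = 0.4683, p1 = 0.06338

∂p0/∂z1 = -p0 × p1 = -0.4683 × 0.06338 = -0.02968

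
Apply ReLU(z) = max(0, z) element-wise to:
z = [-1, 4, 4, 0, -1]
h = [0, 4, 4, 0, 0]

ReLU applied element-wise: max(0,-1)=0, max(0,4)=4, max(0,4)=4, max(0,0)=0, max(0,-1)=0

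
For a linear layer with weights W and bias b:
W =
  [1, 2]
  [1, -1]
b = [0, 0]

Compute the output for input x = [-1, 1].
y = [1, -2]

Wx = [1×-1 + 2×1, 1×-1 + -1×1]
   = [1, -2]
y = Wx + b = [1 + 0, -2 + 0] = [1, -2]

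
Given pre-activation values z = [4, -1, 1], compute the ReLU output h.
h = [4, 0, 1]

ReLU applied element-wise: max(0,4)=4, max(0,-1)=0, max(0,1)=1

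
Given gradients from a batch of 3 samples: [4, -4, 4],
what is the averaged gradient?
Average gradient = 1.333

Average = (1/3)(4 + -4 + 4) = 4/3 = 1.333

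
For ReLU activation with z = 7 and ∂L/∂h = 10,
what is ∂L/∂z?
∂L/∂z = 10

h = ReLU(7) = 7
Since z > 0: ∂h/∂z = 1
∂L/∂z = ∂L/∂h · ∂h/∂z = 10 × 1 = 10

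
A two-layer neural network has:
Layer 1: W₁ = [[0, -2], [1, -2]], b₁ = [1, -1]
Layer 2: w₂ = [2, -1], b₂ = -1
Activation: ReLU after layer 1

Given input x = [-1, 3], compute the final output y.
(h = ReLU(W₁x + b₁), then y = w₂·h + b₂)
y = -1

Layer 1 pre-activation: z₁ = [-5, -8]
After ReLU: h = [0, 0]
Layer 2 output: y = 2×0 + -1×0 + -1 = -1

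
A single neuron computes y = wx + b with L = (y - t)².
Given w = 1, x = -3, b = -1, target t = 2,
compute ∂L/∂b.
∂L/∂b = -12

y = wx + b = (1)(-3) + -1 = -4
∂L/∂y = 2(y - t) = 2(-4 - 2) = -12
∂y/∂b = 1
∂L/∂b = ∂L/∂y · ∂y/∂b = -12 × 1 = -12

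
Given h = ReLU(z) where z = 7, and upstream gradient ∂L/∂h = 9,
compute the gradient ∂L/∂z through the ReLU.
∂L/∂z = 9

h = ReLU(7) = 7
Since z > 0: ∂h/∂z = 1
∂L/∂z = ∂L/∂h · ∂h/∂z = 9 × 1 = 9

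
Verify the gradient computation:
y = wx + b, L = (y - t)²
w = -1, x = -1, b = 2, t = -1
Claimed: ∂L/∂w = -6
Incorrect

y = (-1)(-1) + 2 = 3
∂L/∂y = 2(y - t) = 2(3 - -1) = 8
∂y/∂w = x = -1
∂L/∂w = 8 × -1 = -8

Claimed value: -6
Incorrect: The correct gradient is -8.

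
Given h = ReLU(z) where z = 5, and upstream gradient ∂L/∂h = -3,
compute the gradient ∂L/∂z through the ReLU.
∂L/∂z = -3

h = ReLU(5) = 5
Since z > 0: ∂h/∂z = 1
∂L/∂z = ∂L/∂h · ∂h/∂z = -3 × 1 = -3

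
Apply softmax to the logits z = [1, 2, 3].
p = [0.09, 0.2447, 0.6652]

exp(z) = [2.718, 7.389, 20.09]
Sum = 30.19
p = [0.09, 0.2447, 0.6652]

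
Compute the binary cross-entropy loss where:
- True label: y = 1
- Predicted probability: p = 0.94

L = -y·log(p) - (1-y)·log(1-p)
L = 0.06188

L = -1·log(0.94) - 0·log(0.06) = -log(0.94) = 0.06188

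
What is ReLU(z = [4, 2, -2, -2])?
h = [4, 2, 0, 0]

ReLU applied element-wise: max(0,4)=4, max(0,2)=2, max(0,-2)=0, max(0,-2)=0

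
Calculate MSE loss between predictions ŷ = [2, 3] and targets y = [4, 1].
MSE = 4

MSE = (1/2)((2-4)² + (3-1)²) = (1/2)(4 + 4) = 4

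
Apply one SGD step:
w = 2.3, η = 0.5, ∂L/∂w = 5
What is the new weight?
w_new = -0.2

w_new = w - η·∂L/∂w = 2.3 - 0.5×(5) = 2.3 - (2.5) = -0.2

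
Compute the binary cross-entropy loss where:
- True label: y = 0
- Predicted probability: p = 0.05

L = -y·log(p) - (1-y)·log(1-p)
L = 0.05129

L = -0·log(0.05) - 1·log(0.95) = -log(0.95) = 0.05129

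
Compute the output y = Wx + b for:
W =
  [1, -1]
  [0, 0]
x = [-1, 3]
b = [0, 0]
y = [-4, 0]

Wx = [1×-1 + -1×3, 0×-1 + 0×3]
   = [-4, 0]
y = Wx + b = [-4 + 0, 0 + 0] = [-4, 0]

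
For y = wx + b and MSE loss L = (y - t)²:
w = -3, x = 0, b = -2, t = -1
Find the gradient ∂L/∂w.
∂L/∂w = 0

y = wx + b = (-3)(0) + -2 = -2
∂L/∂y = 2(y - t) = 2(-2 - -1) = -2
∂y/∂w = x = 0
∂L/∂w = ∂L/∂y · ∂y/∂w = -2 × 0 = 0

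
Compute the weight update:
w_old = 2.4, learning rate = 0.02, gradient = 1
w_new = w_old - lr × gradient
w_new = 2.38

w_new = w - η·∂L/∂w = 2.4 - 0.02×(1) = 2.4 - (0.02) = 2.38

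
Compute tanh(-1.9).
-0.9562

tanh(-1.9) = (e^(-1.9) - e^(1.9))/(e^(-1.9) + e^(1.9)) = -0.9562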